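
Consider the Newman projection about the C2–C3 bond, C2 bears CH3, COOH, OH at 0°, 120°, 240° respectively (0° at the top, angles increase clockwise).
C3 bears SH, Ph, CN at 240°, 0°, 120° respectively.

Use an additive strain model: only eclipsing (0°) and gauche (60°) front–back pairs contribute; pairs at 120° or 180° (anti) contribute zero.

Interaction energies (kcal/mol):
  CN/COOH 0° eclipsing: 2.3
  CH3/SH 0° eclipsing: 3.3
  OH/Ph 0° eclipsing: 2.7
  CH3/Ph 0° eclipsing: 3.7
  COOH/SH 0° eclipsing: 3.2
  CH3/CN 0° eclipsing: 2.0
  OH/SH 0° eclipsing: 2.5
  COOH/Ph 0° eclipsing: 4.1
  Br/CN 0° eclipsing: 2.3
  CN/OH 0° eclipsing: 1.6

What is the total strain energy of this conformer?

8.5 kcal/mol

This conformer (eclipsed): CH3(0°)/Ph(0°) eclipsed 3.7; COOH(120°)/CN(120°) eclipsed 2.3; OH(240°)/SH(240°) eclipsed 2.5 → 8.5 kcal/mol.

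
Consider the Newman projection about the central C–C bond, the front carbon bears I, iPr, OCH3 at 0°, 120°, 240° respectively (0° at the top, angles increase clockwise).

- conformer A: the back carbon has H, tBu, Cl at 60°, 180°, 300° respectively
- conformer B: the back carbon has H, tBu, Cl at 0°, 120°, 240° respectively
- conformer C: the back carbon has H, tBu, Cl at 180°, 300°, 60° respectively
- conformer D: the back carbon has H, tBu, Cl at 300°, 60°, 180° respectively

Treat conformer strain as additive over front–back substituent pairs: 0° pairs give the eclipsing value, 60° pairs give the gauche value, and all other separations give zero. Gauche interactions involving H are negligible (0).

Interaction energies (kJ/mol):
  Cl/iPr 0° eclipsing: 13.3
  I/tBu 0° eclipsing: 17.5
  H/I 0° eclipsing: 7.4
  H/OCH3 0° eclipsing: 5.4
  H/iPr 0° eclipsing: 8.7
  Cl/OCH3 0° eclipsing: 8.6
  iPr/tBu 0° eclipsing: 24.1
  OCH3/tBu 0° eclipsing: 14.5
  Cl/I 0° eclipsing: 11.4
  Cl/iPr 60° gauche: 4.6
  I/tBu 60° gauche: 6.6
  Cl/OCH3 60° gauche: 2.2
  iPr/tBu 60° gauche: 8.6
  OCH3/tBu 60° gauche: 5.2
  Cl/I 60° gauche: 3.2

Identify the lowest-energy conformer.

A

A (staggered): I(0°)/Cl(300°) gauche 3.2; iPr(120°)/tBu(180°) gauche 8.6; OCH3(240°)/tBu(180°) gauche 5.2; OCH3(240°)/Cl(300°) gauche 2.2 → 19.2 kJ/mol.
B (eclipsed): I(0°)/H(0°) eclipsed 7.4; iPr(120°)/tBu(120°) eclipsed 24.1; OCH3(240°)/Cl(240°) eclipsed 8.6 → 40.1 kJ/mol.
C (staggered): I(0°)/tBu(300°) gauche 6.6; I(0°)/Cl(60°) gauche 3.2; iPr(120°)/Cl(60°) gauche 4.6; OCH3(240°)/tBu(300°) gauche 5.2 → 19.6 kJ/mol.
D (staggered): I(0°)/tBu(60°) gauche 6.6; iPr(120°)/tBu(60°) gauche 8.6; iPr(120°)/Cl(180°) gauche 4.6; OCH3(240°)/Cl(180°) gauche 2.2 → 22.0 kJ/mol.
A has the lowest total (19.2 kJ/mol).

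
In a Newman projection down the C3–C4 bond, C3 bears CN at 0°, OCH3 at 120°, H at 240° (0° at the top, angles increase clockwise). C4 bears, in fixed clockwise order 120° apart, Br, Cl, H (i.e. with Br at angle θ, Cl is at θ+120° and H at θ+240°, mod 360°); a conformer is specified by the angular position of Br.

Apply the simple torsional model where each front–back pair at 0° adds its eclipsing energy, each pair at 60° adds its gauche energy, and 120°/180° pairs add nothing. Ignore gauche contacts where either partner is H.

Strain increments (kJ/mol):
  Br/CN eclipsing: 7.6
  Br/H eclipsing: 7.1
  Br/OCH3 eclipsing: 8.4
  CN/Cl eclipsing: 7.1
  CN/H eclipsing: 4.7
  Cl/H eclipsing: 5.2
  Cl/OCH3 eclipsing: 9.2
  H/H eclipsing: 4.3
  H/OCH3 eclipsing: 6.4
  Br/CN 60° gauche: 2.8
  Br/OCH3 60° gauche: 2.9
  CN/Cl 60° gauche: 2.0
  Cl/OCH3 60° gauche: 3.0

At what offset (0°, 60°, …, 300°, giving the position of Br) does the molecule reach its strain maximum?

Br at 0° (eclipsed): CN(0°)/Br(0°) eclipsed 7.6; OCH3(120°)/Cl(120°) eclipsed 9.2; H(240°)/H(240°) eclipsed 4.3 → 21.1 kJ/mol.
Br at 60° (staggered): CN(0°)/Br(60°) gauche 2.8; OCH3(120°)/Br(60°) gauche 2.9; OCH3(120°)/Cl(180°) gauche 3.0 → 8.7 kJ/mol.
Br at 120° (eclipsed): CN(0°)/H(0°) eclipsed 4.7; OCH3(120°)/Br(120°) eclipsed 8.4; H(240°)/Cl(240°) eclipsed 5.2 → 18.3 kJ/mol.
Br at 180° (staggered): CN(0°)/Cl(300°) gauche 2.0; OCH3(120°)/Br(180°) gauche 2.9 → 4.9 kJ/mol.
Br at 240° (eclipsed): CN(0°)/Cl(0°) eclipsed 7.1; OCH3(120°)/H(120°) eclipsed 6.4; H(240°)/Br(240°) eclipsed 7.1 → 20.6 kJ/mol.
Br at 300° (staggered): CN(0°)/Br(300°) gauche 2.8; CN(0°)/Cl(60°) gauche 2.0; OCH3(120°)/Cl(60°) gauche 3.0 → 7.8 kJ/mol.
The maximum (21.1 kJ/mol) occurs with Br at 0°.

0°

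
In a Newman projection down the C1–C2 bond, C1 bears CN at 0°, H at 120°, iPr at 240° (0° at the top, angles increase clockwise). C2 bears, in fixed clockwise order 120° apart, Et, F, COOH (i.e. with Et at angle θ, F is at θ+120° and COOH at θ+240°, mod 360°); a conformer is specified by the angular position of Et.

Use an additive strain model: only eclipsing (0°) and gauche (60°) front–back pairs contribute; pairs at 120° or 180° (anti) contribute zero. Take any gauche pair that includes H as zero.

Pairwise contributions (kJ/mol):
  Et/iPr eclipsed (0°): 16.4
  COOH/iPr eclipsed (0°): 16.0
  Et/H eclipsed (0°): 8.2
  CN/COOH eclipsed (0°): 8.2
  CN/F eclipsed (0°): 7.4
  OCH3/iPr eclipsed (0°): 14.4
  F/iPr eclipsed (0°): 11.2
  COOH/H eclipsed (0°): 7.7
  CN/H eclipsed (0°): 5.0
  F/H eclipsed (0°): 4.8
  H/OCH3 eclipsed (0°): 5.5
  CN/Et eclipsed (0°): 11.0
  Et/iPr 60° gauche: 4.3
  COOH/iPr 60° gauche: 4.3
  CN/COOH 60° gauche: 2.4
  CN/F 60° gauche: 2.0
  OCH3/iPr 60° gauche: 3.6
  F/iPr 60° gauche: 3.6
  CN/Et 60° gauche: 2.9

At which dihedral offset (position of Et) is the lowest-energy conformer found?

180°

Et at 0° (eclipsed): CN(0°)/Et(0°) eclipsed 11.0; H(120°)/F(120°) eclipsed 4.8; iPr(240°)/COOH(240°) eclipsed 16.0 → 31.8 kJ/mol.
Et at 60° (staggered): CN(0°)/Et(60°) gauche 2.9; CN(0°)/COOH(300°) gauche 2.4; iPr(240°)/F(180°) gauche 3.6; iPr(240°)/COOH(300°) gauche 4.3 → 13.2 kJ/mol.
Et at 120° (eclipsed): CN(0°)/COOH(0°) eclipsed 8.2; H(120°)/Et(120°) eclipsed 8.2; iPr(240°)/F(240°) eclipsed 11.2 → 27.6 kJ/mol.
Et at 180° (staggered): CN(0°)/F(300°) gauche 2.0; CN(0°)/COOH(60°) gauche 2.4; iPr(240°)/Et(180°) gauche 4.3; iPr(240°)/F(300°) gauche 3.6 → 12.3 kJ/mol.
Et at 240° (eclipsed): CN(0°)/F(0°) eclipsed 7.4; H(120°)/COOH(120°) eclipsed 7.7; iPr(240°)/Et(240°) eclipsed 16.4 → 31.5 kJ/mol.
Et at 300° (staggered): CN(0°)/Et(300°) gauche 2.9; CN(0°)/F(60°) gauche 2.0; iPr(240°)/Et(300°) gauche 4.3; iPr(240°)/COOH(180°) gauche 4.3 → 13.5 kJ/mol.
The minimum (12.3 kJ/mol) occurs with Et at 180°.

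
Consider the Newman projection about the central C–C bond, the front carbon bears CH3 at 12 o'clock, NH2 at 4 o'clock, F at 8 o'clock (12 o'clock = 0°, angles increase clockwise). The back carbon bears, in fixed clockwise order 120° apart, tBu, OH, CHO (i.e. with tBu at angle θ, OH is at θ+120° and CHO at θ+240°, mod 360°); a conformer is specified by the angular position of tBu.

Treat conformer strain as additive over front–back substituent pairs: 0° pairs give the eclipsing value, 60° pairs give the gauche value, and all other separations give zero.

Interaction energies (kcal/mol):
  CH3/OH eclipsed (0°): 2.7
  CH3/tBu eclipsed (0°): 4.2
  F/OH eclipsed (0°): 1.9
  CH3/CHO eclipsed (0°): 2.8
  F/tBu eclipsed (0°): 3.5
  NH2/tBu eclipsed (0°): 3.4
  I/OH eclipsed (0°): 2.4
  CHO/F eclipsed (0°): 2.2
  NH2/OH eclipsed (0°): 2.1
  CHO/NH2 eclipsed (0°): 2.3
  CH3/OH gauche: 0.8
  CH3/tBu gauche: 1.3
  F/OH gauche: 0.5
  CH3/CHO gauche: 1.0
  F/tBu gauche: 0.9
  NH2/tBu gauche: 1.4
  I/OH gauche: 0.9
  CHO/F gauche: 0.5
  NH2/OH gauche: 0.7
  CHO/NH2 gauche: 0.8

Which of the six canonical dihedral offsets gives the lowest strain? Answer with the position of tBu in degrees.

tBu at 0° is eclipsed. CH3 at 0° is eclipsed with tBu at 0° (4.2); NH2 at 120° is eclipsed with OH at 120° (2.1); F at 240° is eclipsed with CHO at 240° (2.2). Total 8.5 kcal/mol.
tBu at 60° is staggered. CH3 at 0° is gauche with tBu at 60° (1.3); CH3 at 0° is gauche with CHO at 300° (1.0); NH2 at 120° is gauche with tBu at 60° (1.4); NH2 at 120° is gauche with OH at 180° (0.7); F at 240° is gauche with OH at 180° (0.5); F at 240° is gauche with CHO at 300° (0.5). Total 5.4 kcal/mol.
tBu at 120° is eclipsed. CH3 at 0° is eclipsed with CHO at 0° (2.8); NH2 at 120° is eclipsed with tBu at 120° (3.4); F at 240° is eclipsed with OH at 240° (1.9). Total 8.1 kcal/mol.
tBu at 180° is staggered. CH3 at 0° is gauche with OH at 300° (0.8); CH3 at 0° is gauche with CHO at 60° (1.0); NH2 at 120° is gauche with tBu at 180° (1.4); NH2 at 120° is gauche with CHO at 60° (0.8); F at 240° is gauche with tBu at 180° (0.9); F at 240° is gauche with OH at 300° (0.5). Total 5.4 kcal/mol.
tBu at 240° is eclipsed. CH3 at 0° is eclipsed with OH at 0° (2.7); NH2 at 120° is eclipsed with CHO at 120° (2.3); F at 240° is eclipsed with tBu at 240° (3.5). Total 8.5 kcal/mol.
tBu at 300° is staggered. CH3 at 0° is gauche with tBu at 300° (1.3); CH3 at 0° is gauche with OH at 60° (0.8); NH2 at 120° is gauche with OH at 60° (0.7); NH2 at 120° is gauche with CHO at 180° (0.8); F at 240° is gauche with tBu at 300° (0.9); F at 240° is gauche with CHO at 180° (0.5). Total 5.0 kcal/mol.
The minimum (5.0 kcal/mol) occurs with tBu at 300°.

300°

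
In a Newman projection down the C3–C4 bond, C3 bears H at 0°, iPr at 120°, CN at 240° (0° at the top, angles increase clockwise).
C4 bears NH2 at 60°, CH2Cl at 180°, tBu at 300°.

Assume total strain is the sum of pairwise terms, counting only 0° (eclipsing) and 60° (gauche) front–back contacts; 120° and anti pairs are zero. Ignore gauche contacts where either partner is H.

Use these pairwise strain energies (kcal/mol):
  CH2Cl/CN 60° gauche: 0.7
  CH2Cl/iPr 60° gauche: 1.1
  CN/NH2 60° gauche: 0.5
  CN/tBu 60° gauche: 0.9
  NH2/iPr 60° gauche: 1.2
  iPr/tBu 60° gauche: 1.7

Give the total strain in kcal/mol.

3.9 kcal/mol

This conformer (staggered): iPr–NH2 gauche, iPr–CH2Cl gauche, CN–CH2Cl gauche, CN–tBu gauche; 1.2 + 1.1 + 0.7 + 0.9 = 3.9 kcal/mol.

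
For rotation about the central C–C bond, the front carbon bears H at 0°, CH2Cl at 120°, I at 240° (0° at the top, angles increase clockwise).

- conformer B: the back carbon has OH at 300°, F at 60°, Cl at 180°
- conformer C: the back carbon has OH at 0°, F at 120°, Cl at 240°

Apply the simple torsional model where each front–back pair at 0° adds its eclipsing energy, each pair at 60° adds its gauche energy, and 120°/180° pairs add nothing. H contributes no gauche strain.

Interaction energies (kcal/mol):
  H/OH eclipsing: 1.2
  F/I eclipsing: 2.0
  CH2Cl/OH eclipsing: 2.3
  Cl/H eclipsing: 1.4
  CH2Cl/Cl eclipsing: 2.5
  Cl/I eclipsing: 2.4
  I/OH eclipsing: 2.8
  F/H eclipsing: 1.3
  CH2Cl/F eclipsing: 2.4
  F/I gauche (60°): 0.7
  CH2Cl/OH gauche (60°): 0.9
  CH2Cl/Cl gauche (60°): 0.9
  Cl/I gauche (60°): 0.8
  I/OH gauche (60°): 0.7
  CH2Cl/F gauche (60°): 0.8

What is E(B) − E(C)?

B (staggered): CH2Cl–F gauche, CH2Cl–Cl gauche, I–OH gauche, I–Cl gauche; 0.8 + 0.9 + 0.7 + 0.8 = 3.2 kcal/mol.
C (eclipsed): H–OH eclipsed, CH2Cl–F eclipsed, I–Cl eclipsed; 1.2 + 2.4 + 2.4 = 6.0 kcal/mol.
E(B) − E(C) = 3.2 − 6.0 = -2.8 kcal/mol.

-2.8 kcal/mol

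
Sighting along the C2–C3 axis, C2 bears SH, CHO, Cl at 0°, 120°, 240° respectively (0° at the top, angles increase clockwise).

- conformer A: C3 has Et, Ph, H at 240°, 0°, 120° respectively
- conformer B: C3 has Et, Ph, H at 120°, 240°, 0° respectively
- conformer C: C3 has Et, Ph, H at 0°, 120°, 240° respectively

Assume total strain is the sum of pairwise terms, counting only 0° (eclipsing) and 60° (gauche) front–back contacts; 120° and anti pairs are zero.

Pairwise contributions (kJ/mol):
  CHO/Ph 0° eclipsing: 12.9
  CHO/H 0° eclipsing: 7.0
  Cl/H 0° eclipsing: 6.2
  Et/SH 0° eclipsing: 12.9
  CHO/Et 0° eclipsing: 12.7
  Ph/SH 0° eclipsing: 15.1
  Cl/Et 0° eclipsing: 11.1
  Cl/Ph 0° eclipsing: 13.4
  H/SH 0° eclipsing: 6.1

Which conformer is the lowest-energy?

C

A (eclipsed): SH–Ph eclipsed, CHO–H eclipsed, Cl–Et eclipsed; 15.1 + 7.0 + 11.1 = 33.2 kJ/mol.
B (eclipsed): SH–H eclipsed, CHO–Et eclipsed, Cl–Ph eclipsed; 6.1 + 12.7 + 13.4 = 32.2 kJ/mol.
C (eclipsed): SH–Et eclipsed, CHO–Ph eclipsed, Cl–H eclipsed; 12.9 + 12.9 + 6.2 = 32.0 kJ/mol.
C has the lowest total (32.0 kJ/mol).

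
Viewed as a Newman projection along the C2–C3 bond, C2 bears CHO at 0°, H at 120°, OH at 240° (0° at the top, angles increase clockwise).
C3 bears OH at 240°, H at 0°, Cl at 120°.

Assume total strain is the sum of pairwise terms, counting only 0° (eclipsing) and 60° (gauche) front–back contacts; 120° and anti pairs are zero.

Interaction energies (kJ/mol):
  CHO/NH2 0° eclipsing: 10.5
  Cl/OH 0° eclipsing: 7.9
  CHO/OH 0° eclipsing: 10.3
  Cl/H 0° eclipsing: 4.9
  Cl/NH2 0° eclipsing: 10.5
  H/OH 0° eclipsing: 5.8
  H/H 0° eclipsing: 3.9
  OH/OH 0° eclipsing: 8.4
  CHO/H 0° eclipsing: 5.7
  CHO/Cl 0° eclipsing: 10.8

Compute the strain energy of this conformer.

19.0 kJ/mol

This conformer (eclipsed): CHO(0°)/H(0°) eclipsed 5.7; H(120°)/Cl(120°) eclipsed 4.9; OH(240°)/OH(240°) eclipsed 8.4 → 19.0 kJ/mol.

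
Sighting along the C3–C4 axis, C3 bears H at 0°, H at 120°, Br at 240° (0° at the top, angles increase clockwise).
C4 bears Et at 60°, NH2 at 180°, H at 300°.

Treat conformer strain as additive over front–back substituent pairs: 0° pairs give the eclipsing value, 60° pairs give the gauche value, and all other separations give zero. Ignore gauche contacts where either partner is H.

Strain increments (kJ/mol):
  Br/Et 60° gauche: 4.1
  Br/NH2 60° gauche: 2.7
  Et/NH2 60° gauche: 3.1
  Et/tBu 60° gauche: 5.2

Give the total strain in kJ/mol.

2.7 kJ/mol

This conformer (staggered): Br(240°)/NH2(180°) gauche 2.7 → 2.7 kJ/mol.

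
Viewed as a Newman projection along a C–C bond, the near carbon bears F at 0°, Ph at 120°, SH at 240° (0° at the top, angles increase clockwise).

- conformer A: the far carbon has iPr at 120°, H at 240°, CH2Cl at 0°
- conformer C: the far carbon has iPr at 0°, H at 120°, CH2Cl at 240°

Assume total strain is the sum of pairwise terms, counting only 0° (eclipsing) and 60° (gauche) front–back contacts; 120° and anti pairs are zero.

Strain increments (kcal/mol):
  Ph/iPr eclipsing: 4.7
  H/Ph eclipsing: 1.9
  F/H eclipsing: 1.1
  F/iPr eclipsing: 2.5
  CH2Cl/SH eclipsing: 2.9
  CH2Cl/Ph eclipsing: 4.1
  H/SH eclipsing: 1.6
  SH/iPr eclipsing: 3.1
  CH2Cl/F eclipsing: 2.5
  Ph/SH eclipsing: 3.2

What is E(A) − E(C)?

A (eclipsed): F–CH2Cl eclipsed, Ph–iPr eclipsed, SH–H eclipsed; 2.5 + 4.7 + 1.6 = 8.8 kcal/mol.
C (eclipsed): F–iPr eclipsed, Ph–H eclipsed, SH–CH2Cl eclipsed; 2.5 + 1.9 + 2.9 = 7.3 kcal/mol.
E(A) − E(C) = 8.8 − 7.3 = +1.5 kcal/mol.

+1.5 kcal/mol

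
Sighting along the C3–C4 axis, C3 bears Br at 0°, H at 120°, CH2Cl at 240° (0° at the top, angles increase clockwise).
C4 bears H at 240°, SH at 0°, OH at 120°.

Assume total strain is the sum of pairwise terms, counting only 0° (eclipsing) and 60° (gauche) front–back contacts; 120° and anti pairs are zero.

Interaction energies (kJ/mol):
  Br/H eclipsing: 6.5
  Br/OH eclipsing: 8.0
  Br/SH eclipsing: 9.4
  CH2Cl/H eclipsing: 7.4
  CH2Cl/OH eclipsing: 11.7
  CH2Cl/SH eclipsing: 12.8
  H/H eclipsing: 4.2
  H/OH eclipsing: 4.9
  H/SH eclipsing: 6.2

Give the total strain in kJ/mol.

This conformer (eclipsed): Br(0°)/SH(0°) eclipsed 9.4; H(120°)/OH(120°) eclipsed 4.9; CH2Cl(240°)/H(240°) eclipsed 7.4 → 21.7 kJ/mol.

21.7 kJ/mol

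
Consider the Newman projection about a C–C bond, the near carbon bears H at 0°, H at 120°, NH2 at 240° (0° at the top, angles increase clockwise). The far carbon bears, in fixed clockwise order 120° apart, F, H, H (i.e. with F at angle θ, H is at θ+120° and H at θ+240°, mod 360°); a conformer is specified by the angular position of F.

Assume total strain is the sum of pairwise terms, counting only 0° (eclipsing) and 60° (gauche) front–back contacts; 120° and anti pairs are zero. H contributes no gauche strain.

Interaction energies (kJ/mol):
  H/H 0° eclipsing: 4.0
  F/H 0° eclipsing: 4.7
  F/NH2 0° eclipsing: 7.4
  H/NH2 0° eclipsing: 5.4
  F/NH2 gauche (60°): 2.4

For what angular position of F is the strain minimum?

60°

F at 0° (eclipsed): H(0°)/F(0°) eclipsed 4.7; H(120°)/H(120°) eclipsed 4.0; NH2(240°)/H(240°) eclipsed 5.4 → 14.1 kJ/mol.
F at 60° (staggered): no non-H gauche contacts → 0.0 kJ/mol.
F at 120° (eclipsed): H(0°)/H(0°) eclipsed 4.0; H(120°)/F(120°) eclipsed 4.7; NH2(240°)/H(240°) eclipsed 5.4 → 14.1 kJ/mol.
F at 180° (staggered): NH2(240°)/F(180°) gauche 2.4 → 2.4 kJ/mol.
F at 240° (eclipsed): H(0°)/H(0°) eclipsed 4.0; H(120°)/H(120°) eclipsed 4.0; NH2(240°)/F(240°) eclipsed 7.4 → 15.4 kJ/mol.
F at 300° (staggered): NH2(240°)/F(300°) gauche 2.4 → 2.4 kJ/mol.
The minimum (0.0 kJ/mol) occurs with F at 60°.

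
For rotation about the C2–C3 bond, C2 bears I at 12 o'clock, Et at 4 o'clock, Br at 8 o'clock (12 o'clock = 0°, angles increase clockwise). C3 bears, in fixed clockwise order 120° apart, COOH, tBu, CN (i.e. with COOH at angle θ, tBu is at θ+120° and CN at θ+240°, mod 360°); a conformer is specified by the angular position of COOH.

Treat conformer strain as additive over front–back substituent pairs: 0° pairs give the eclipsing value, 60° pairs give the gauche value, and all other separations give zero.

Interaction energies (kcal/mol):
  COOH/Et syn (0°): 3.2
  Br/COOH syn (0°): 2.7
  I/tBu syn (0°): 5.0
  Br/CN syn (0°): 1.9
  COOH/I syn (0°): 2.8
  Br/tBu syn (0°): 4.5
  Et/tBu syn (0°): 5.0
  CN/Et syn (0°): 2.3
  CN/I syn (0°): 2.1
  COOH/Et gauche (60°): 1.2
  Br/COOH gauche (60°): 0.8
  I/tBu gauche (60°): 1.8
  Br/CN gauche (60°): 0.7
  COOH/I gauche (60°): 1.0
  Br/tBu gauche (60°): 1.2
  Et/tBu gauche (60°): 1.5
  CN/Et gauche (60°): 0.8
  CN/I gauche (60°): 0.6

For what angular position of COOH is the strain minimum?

60°

COOH at 0° (eclipsed): I(0°)/COOH(0°) eclipsed 2.8; Et(120°)/tBu(120°) eclipsed 5.0; Br(240°)/CN(240°) eclipsed 1.9 → 9.7 kcal/mol.
COOH at 60° (staggered): I(0°)/COOH(60°) gauche 1.0; I(0°)/CN(300°) gauche 0.6; Et(120°)/COOH(60°) gauche 1.2; Et(120°)/tBu(180°) gauche 1.5; Br(240°)/tBu(180°) gauche 1.2; Br(240°)/CN(300°) gauche 0.7 → 6.2 kcal/mol.
COOH at 120° (eclipsed): I(0°)/CN(0°) eclipsed 2.1; Et(120°)/COOH(120°) eclipsed 3.2; Br(240°)/tBu(240°) eclipsed 4.5 → 9.8 kcal/mol.
COOH at 180° (staggered): I(0°)/tBu(300°) gauche 1.8; I(0°)/CN(60°) gauche 0.6; Et(120°)/COOH(180°) gauche 1.2; Et(120°)/CN(60°) gauche 0.8; Br(240°)/COOH(180°) gauche 0.8; Br(240°)/tBu(300°) gauche 1.2 → 6.4 kcal/mol.
COOH at 240° (eclipsed): I(0°)/tBu(0°) eclipsed 5.0; Et(120°)/CN(120°) eclipsed 2.3; Br(240°)/COOH(240°) eclipsed 2.7 → 10.0 kcal/mol.
COOH at 300° (staggered): I(0°)/COOH(300°) gauche 1.0; I(0°)/tBu(60°) gauche 1.8; Et(120°)/tBu(60°) gauche 1.5; Et(120°)/CN(180°) gauche 0.8; Br(240°)/COOH(300°) gauche 0.8; Br(240°)/CN(180°) gauche 0.7 → 6.6 kcal/mol.
The minimum (6.2 kcal/mol) occurs with COOH at 60°.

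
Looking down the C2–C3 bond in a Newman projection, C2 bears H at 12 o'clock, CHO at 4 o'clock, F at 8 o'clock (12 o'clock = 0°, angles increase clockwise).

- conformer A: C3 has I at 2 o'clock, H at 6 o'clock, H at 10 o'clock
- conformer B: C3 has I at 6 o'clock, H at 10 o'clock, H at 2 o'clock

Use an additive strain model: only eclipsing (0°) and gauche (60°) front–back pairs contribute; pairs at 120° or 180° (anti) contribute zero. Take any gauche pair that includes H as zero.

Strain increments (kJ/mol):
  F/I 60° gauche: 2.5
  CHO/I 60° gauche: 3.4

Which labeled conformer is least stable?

A is staggered. CHO at 120° is gauche with I at 60° (3.4). Total 3.4 kJ/mol.
B is staggered. CHO at 120° is gauche with I at 180° (3.4); F at 240° is gauche with I at 180° (2.5). Total 5.9 kJ/mol.
B has the highest total (5.9 kJ/mol).

B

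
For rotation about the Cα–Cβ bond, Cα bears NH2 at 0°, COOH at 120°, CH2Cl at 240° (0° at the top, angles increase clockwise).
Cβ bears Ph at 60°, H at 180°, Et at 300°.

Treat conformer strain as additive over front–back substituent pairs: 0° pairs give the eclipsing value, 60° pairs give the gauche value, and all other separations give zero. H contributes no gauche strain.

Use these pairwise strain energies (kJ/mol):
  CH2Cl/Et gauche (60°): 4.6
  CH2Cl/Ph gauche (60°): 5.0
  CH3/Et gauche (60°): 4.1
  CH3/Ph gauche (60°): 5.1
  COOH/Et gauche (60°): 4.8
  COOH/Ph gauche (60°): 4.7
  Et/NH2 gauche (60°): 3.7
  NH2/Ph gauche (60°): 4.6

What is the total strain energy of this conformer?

This conformer (staggered): NH2–Ph gauche, NH2–Et gauche, COOH–Ph gauche, CH2Cl–Et gauche; 4.6 + 3.7 + 4.7 + 4.6 = 17.6 kJ/mol.

17.6 kJ/mol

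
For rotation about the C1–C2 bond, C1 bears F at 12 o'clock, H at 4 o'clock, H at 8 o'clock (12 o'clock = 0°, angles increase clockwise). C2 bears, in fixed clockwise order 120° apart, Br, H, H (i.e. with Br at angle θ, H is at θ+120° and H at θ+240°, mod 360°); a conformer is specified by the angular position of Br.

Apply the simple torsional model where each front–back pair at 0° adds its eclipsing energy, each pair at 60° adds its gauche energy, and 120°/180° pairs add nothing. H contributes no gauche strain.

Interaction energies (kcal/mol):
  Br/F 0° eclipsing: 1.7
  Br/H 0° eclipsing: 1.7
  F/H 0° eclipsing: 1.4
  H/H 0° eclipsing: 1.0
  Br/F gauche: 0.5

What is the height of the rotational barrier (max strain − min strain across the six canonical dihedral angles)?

Br at 0° is eclipsed. F at 0° is eclipsed with Br at 0° (1.7); H at 120° is eclipsed with H at 120° (1.0); H at 240° is eclipsed with H at 240° (1.0). Total 3.7 kcal/mol.
Br at 60° is staggered. F at 0° is gauche with Br at 60° (0.5). Total 0.5 kcal/mol.
Br at 120° is eclipsed. F at 0° is eclipsed with H at 0° (1.4); H at 120° is eclipsed with Br at 120° (1.7); H at 240° is eclipsed with H at 240° (1.0). Total 4.1 kcal/mol.
Br at 180° (staggered): no non-H gauche contacts → 0.0 kcal/mol.
Br at 240° is eclipsed. F at 0° is eclipsed with H at 0° (1.4); H at 120° is eclipsed with H at 120° (1.0); H at 240° is eclipsed with Br at 240° (1.7). Total 4.1 kcal/mol.
Br at 300° is staggered. F at 0° is gauche with Br at 300° (0.5). Total 0.5 kcal/mol.
Max at 120° (4.1 kcal/mol), min at 180° (0.0 kcal/mol); barrier = 4.1 kcal/mol.

4.1 kcal/mol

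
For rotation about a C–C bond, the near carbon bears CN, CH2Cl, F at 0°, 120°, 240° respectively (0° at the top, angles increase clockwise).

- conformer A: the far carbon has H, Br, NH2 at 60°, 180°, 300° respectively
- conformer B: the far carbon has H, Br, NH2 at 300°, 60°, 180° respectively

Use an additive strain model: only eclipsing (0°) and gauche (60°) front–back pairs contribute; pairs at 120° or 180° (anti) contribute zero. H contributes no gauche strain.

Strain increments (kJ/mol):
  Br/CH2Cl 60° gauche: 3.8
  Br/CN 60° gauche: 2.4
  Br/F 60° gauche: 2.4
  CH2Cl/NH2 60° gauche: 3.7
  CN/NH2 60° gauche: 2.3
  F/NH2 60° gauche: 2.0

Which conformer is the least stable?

A (staggered): CN(0°)/NH2(300°) gauche 2.3; CH2Cl(120°)/Br(180°) gauche 3.8; F(240°)/Br(180°) gauche 2.4; F(240°)/NH2(300°) gauche 2.0 → 10.5 kJ/mol.
B (staggered): CN(0°)/Br(60°) gauche 2.4; CH2Cl(120°)/Br(60°) gauche 3.8; CH2Cl(120°)/NH2(180°) gauche 3.7; F(240°)/NH2(180°) gauche 2.0 → 11.9 kJ/mol.
B has the highest total (11.9 kJ/mol).

B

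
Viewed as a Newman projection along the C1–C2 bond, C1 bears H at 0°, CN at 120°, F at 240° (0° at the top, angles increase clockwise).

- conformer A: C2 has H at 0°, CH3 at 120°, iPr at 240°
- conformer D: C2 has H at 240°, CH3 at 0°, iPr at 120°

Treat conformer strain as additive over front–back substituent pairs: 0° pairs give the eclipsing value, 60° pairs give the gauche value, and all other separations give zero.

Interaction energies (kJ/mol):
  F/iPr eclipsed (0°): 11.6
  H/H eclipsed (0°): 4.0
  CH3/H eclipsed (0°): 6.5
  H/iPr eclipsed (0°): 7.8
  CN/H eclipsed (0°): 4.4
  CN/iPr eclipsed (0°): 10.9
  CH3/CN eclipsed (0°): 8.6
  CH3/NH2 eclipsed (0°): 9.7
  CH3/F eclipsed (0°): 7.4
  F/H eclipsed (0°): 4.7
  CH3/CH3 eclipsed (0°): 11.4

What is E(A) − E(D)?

+2.1 kJ/mol

A is eclipsed. H at 0° is eclipsed with H at 0° (4.0); CN at 120° is eclipsed with CH3 at 120° (8.6); F at 240° is eclipsed with iPr at 240° (11.6). Total 24.2 kJ/mol.
D is eclipsed. H at 0° is eclipsed with CH3 at 0° (6.5); CN at 120° is eclipsed with iPr at 120° (10.9); F at 240° is eclipsed with H at 240° (4.7). Total 22.1 kJ/mol.
E(A) − E(D) = 24.2 − 22.1 = +2.1 kJ/mol.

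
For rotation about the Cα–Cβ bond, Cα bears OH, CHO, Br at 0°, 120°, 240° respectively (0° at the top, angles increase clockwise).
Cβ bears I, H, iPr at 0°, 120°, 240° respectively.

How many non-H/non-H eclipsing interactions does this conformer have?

2

Non-H eclipsing pairs: OH(0°)/I(0°); Br(240°)/iPr(240°) — 2 interactions.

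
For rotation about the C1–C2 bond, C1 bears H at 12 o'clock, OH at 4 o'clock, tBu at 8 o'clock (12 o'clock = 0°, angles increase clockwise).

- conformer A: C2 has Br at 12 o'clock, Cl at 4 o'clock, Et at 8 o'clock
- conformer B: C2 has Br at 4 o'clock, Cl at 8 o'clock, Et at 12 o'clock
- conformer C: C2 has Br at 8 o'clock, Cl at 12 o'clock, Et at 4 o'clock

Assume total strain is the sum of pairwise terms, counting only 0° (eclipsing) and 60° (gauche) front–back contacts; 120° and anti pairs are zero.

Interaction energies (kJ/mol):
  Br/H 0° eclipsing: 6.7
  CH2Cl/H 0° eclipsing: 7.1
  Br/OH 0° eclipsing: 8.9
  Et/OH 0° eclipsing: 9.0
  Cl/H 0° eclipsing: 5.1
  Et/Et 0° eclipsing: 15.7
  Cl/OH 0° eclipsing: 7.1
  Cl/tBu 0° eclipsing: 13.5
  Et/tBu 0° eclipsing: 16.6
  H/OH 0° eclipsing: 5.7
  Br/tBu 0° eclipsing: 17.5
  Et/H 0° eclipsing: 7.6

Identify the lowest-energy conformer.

B

A (eclipsed): H–Br eclipsed, OH–Cl eclipsed, tBu–Et eclipsed; 6.7 + 7.1 + 16.6 = 30.4 kJ/mol.
B (eclipsed): H–Et eclipsed, OH–Br eclipsed, tBu–Cl eclipsed; 7.6 + 8.9 + 13.5 = 30.0 kJ/mol.
C (eclipsed): H–Cl eclipsed, OH–Et eclipsed, tBu–Br eclipsed; 5.1 + 9.0 + 17.5 = 31.6 kJ/mol.
B has the lowest total (30.0 kJ/mol).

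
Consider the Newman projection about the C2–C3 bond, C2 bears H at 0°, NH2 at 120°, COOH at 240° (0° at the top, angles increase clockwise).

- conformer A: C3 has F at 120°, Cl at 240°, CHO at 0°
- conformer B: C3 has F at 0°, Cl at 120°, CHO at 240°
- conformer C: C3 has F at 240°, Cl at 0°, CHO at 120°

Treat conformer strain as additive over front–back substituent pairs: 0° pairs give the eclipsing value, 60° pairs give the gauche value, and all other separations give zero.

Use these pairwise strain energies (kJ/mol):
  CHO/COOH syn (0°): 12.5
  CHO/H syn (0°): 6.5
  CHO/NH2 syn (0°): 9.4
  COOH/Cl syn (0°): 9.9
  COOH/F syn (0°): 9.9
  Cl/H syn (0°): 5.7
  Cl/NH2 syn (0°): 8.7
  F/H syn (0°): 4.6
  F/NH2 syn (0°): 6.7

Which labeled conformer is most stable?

A (eclipsed): H–CHO eclipsed, NH2–F eclipsed, COOH–Cl eclipsed; 6.5 + 6.7 + 9.9 = 23.1 kJ/mol.
B (eclipsed): H–F eclipsed, NH2–Cl eclipsed, COOH–CHO eclipsed; 4.6 + 8.7 + 12.5 = 25.8 kJ/mol.
C (eclipsed): H–Cl eclipsed, NH2–CHO eclipsed, COOH–F eclipsed; 5.7 + 9.4 + 9.9 = 25.0 kJ/mol.
A has the lowest total (23.1 kJ/mol).

A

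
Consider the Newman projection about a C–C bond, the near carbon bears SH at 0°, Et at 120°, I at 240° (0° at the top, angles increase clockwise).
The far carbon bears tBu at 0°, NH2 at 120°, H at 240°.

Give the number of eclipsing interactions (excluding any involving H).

Non-H eclipsing pairs: SH(0°)/tBu(0°); Et(120°)/NH2(120°) — 2 interactions.

2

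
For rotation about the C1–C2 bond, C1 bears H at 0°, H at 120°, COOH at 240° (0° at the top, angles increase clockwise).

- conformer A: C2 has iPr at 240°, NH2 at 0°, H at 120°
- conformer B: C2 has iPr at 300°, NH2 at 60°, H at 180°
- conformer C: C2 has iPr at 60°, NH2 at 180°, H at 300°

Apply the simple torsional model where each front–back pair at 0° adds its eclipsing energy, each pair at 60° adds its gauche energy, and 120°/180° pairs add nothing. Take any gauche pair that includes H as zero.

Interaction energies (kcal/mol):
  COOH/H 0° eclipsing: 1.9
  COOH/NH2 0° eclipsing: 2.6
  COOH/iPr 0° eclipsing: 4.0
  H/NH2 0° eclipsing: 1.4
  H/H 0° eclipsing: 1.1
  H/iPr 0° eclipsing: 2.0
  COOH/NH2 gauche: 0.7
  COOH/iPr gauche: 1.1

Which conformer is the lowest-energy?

C

A (eclipsed): H–NH2 eclipsed, H–H eclipsed, COOH–iPr eclipsed; 1.4 + 1.1 + 4.0 = 6.5 kcal/mol.
B (staggered): COOH–iPr gauche; 1.1 = 1.1 kcal/mol.
C (staggered): COOH–NH2 gauche; 0.7 = 0.7 kcal/mol.
C has the lowest total (0.7 kcal/mol).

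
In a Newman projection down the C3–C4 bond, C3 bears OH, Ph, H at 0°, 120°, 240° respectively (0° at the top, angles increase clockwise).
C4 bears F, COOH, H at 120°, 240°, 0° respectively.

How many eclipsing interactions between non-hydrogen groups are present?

1

Non-H eclipsing pairs: Ph(120°)/F(120°) — 1 interaction.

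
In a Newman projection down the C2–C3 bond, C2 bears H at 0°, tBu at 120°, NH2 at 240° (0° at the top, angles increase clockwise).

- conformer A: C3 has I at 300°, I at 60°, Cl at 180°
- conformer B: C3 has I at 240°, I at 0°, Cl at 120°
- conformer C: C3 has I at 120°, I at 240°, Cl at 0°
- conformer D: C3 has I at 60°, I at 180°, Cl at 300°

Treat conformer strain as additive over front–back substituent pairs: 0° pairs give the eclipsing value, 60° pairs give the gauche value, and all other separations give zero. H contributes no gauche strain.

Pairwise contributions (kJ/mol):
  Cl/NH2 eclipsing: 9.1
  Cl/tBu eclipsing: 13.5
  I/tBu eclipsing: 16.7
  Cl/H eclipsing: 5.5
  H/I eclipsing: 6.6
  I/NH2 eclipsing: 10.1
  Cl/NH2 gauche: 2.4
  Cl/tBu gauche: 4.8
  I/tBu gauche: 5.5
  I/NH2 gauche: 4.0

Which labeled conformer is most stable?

A (staggered): tBu–I gauche, tBu–Cl gauche, NH2–I gauche, NH2–Cl gauche; 5.5 + 4.8 + 4.0 + 2.4 = 16.7 kJ/mol.
B (eclipsed): H–I eclipsed, tBu–Cl eclipsed, NH2–I eclipsed; 6.6 + 13.5 + 10.1 = 30.2 kJ/mol.
C (eclipsed): H–Cl eclipsed, tBu–I eclipsed, NH2–I eclipsed; 5.5 + 16.7 + 10.1 = 32.3 kJ/mol.
D (staggered): tBu–I gauche, tBu–I gauche, NH2–I gauche, NH2–Cl gauche; 5.5 + 5.5 + 4.0 + 2.4 = 17.4 kJ/mol.
A has the lowest total (16.7 kJ/mol).

A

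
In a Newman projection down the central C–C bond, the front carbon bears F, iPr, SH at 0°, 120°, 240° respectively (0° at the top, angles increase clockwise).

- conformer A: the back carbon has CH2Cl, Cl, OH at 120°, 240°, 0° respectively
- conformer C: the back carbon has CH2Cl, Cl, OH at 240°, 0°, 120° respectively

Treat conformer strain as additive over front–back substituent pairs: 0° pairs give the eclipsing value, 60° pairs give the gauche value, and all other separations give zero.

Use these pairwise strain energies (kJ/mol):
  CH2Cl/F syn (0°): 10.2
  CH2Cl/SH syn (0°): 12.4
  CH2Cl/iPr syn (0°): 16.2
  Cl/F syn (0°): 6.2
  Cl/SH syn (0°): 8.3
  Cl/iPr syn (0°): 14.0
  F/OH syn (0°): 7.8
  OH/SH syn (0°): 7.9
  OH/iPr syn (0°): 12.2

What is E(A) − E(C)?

A (eclipsed): F(0°)/OH(0°) eclipsed 7.8; iPr(120°)/CH2Cl(120°) eclipsed 16.2; SH(240°)/Cl(240°) eclipsed 8.3 → 32.3 kJ/mol.
C (eclipsed): F(0°)/Cl(0°) eclipsed 6.2; iPr(120°)/OH(120°) eclipsed 12.2; SH(240°)/CH2Cl(240°) eclipsed 12.4 → 30.8 kJ/mol.
E(A) − E(C) = 32.3 − 30.8 = +1.5 kJ/mol.

+1.5 kJ/mol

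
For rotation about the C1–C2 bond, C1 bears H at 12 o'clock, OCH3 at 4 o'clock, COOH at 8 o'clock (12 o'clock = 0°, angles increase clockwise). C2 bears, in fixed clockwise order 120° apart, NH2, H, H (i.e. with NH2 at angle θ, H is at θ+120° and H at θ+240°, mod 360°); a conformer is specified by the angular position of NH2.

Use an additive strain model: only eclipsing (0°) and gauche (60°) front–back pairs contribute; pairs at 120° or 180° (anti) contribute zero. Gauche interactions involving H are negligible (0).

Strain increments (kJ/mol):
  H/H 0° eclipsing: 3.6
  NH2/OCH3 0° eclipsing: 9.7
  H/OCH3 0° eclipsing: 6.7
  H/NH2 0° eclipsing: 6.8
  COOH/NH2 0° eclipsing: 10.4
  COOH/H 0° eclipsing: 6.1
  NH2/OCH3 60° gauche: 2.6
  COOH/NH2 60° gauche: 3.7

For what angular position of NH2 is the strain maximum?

240°

NH2 at 0° (eclipsed): H(0°)/NH2(0°) eclipsed 6.8; OCH3(120°)/H(120°) eclipsed 6.7; COOH(240°)/H(240°) eclipsed 6.1 → 19.6 kJ/mol.
NH2 at 60° (staggered): OCH3(120°)/NH2(60°) gauche 2.6 → 2.6 kJ/mol.
NH2 at 120° (eclipsed): H(0°)/H(0°) eclipsed 3.6; OCH3(120°)/NH2(120°) eclipsed 9.7; COOH(240°)/H(240°) eclipsed 6.1 → 19.4 kJ/mol.
NH2 at 180° (staggered): OCH3(120°)/NH2(180°) gauche 2.6; COOH(240°)/NH2(180°) gauche 3.7 → 6.3 kJ/mol.
NH2 at 240° (eclipsed): H(0°)/H(0°) eclipsed 3.6; OCH3(120°)/H(120°) eclipsed 6.7; COOH(240°)/NH2(240°) eclipsed 10.4 → 20.7 kJ/mol.
NH2 at 300° (staggered): COOH(240°)/NH2(300°) gauche 3.7 → 3.7 kJ/mol.
The maximum (20.7 kJ/mol) occurs with NH2 at 240°.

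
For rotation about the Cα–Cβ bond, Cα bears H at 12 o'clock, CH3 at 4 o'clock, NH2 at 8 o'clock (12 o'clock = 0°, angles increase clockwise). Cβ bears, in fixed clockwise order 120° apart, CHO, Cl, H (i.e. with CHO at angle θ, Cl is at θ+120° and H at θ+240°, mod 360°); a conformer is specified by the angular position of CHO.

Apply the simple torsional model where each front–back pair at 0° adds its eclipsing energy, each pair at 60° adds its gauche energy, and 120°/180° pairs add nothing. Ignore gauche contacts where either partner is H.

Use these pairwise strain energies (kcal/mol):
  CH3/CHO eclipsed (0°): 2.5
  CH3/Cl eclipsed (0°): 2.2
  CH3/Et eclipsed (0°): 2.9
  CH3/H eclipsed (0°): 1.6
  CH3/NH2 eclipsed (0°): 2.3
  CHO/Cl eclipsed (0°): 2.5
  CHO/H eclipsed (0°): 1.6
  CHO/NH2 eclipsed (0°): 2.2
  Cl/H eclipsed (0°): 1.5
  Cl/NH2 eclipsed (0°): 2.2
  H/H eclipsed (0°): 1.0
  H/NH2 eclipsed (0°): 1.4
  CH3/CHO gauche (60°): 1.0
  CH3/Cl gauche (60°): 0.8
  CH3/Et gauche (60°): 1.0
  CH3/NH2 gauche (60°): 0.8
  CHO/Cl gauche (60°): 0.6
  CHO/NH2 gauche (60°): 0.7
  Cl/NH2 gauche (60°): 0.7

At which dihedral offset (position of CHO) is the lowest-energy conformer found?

300°

CHO at 0° (eclipsed): H–CHO eclipsed, CH3–Cl eclipsed, NH2–H eclipsed; 1.6 + 2.2 + 1.4 = 5.2 kcal/mol.
CHO at 60° (staggered): CH3–CHO gauche, CH3–Cl gauche, NH2–Cl gauche; 1.0 + 0.8 + 0.7 = 2.5 kcal/mol.
CHO at 120° (eclipsed): H–H eclipsed, CH3–CHO eclipsed, NH2–Cl eclipsed; 1.0 + 2.5 + 2.2 = 5.7 kcal/mol.
CHO at 180° (staggered): CH3–CHO gauche, NH2–CHO gauche, NH2–Cl gauche; 1.0 + 0.7 + 0.7 = 2.4 kcal/mol.
CHO at 240° (eclipsed): H–Cl eclipsed, CH3–H eclipsed, NH2–CHO eclipsed; 1.5 + 1.6 + 2.2 = 5.3 kcal/mol.
CHO at 300° (staggered): CH3–Cl gauche, NH2–CHO gauche; 0.8 + 0.7 = 1.5 kcal/mol.
The minimum (1.5 kcal/mol) occurs with CHO at 300°.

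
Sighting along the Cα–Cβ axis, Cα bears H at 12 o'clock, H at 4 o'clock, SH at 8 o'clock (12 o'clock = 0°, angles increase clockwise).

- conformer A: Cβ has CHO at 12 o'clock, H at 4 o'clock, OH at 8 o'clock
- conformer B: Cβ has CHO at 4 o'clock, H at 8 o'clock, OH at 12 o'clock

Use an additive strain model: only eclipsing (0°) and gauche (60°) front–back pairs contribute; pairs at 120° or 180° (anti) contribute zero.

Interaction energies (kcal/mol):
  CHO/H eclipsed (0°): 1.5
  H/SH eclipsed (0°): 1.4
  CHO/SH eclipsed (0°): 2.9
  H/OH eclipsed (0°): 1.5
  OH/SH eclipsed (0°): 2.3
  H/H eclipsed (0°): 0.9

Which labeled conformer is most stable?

B

A is eclipsed. H at 0° is eclipsed with CHO at 0° (1.5); H at 120° is eclipsed with H at 120° (0.9); SH at 240° is eclipsed with OH at 240° (2.3). Total 4.7 kcal/mol.
B is eclipsed. H at 0° is eclipsed with OH at 0° (1.5); H at 120° is eclipsed with CHO at 120° (1.5); SH at 240° is eclipsed with H at 240° (1.4). Total 4.4 kcal/mol.
B has the lowest total (4.4 kcal/mol).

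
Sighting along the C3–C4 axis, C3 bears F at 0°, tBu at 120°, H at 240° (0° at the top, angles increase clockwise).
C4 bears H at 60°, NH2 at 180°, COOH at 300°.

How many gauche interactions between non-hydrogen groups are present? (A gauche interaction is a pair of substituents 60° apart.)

2

Non-H gauche pairs: F(0°)/COOH(300°); tBu(120°)/NH2(180°) — 2 interactions.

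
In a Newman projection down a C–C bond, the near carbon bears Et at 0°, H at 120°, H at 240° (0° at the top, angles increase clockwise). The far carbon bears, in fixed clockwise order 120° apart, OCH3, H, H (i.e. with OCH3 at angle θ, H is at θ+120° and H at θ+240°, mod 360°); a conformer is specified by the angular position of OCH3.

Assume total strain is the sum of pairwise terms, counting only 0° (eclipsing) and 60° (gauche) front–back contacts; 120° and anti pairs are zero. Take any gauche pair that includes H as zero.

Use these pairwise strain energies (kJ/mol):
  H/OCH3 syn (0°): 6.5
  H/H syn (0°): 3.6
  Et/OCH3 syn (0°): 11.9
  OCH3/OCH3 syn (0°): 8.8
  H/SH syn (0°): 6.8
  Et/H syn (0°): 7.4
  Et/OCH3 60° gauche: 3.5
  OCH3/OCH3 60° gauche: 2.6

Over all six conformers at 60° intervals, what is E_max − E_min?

OCH3 at 0° (eclipsed): Et(0°)/OCH3(0°) eclipsed 11.9; H(120°)/H(120°) eclipsed 3.6; H(240°)/H(240°) eclipsed 3.6 → 19.1 kJ/mol.
OCH3 at 60° (staggered): Et(0°)/OCH3(60°) gauche 3.5 → 3.5 kJ/mol.
OCH3 at 120° (eclipsed): Et(0°)/H(0°) eclipsed 7.4; H(120°)/OCH3(120°) eclipsed 6.5; H(240°)/H(240°) eclipsed 3.6 → 17.5 kJ/mol.
OCH3 at 180° (staggered): no non-H gauche contacts → 0.0 kJ/mol.
OCH3 at 240° (eclipsed): Et(0°)/H(0°) eclipsed 7.4; H(120°)/H(120°) eclipsed 3.6; H(240°)/OCH3(240°) eclipsed 6.5 → 17.5 kJ/mol.
OCH3 at 300° (staggered): Et(0°)/OCH3(300°) gauche 3.5 → 3.5 kJ/mol.
Max at 0° (19.1 kJ/mol), min at 180° (0.0 kJ/mol); barrier = 19.1 kJ/mol.

19.1 kJ/mol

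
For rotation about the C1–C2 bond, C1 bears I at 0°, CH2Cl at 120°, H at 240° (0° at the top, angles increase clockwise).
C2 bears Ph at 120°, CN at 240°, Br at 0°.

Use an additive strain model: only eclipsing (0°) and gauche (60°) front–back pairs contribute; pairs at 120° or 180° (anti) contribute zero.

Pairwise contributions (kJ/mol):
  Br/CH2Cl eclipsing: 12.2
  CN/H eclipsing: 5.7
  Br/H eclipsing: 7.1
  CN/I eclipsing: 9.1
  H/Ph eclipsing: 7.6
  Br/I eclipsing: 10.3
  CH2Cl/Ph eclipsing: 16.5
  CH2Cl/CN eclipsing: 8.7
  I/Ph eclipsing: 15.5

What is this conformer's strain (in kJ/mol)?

32.5 kJ/mol

This conformer is eclipsed. I at 0° is eclipsed with Br at 0° (10.3); CH2Cl at 120° is eclipsed with Ph at 120° (16.5); H at 240° is eclipsed with CN at 240° (5.7). Total 32.5 kJ/mol.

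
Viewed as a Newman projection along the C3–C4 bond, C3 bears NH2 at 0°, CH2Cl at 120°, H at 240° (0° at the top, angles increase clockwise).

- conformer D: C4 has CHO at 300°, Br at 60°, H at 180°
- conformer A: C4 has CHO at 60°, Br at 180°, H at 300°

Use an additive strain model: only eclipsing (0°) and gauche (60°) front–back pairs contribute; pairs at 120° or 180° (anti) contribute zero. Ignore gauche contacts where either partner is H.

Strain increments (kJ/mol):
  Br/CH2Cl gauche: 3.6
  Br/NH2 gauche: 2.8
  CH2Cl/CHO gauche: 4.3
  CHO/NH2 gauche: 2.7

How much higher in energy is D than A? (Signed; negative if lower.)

-1.5 kJ/mol

D (staggered): NH2–CHO gauche, NH2–Br gauche, CH2Cl–Br gauche; 2.7 + 2.8 + 3.6 = 9.1 kJ/mol.
A (staggered): NH2–CHO gauche, CH2Cl–CHO gauche, CH2Cl–Br gauche; 2.7 + 4.3 + 3.6 = 10.6 kJ/mol.
E(D) − E(A) = 9.1 − 10.6 = -1.5 kJ/mol.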